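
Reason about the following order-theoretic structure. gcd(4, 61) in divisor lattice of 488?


Meet=gcd.
gcd(4,61)=1


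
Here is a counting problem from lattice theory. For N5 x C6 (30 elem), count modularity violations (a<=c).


Modular law: if a <= c then a v (b ^ c) = (a v b) ^ c.
Check all triples (a,b,c) with a <= c among 30 elements.
  e.g. a=(a,0), b=(c,0), c=(b,0): lhs=(a,0) != rhs=(b,0)
  e.g. a=(a,0), b=(c,1), c=(b,0): lhs=(a,0) != rhs=(b,0)
Total violating triples: 126


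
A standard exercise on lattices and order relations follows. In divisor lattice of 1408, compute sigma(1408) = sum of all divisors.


sigma(n) = sum of divisors.
Divisors of 1408: [1, 2, 4, 8, 11, 16, 22, 32, 44, 64, 88, 128, 176, 352, 704, 1408]
Sum = 3060


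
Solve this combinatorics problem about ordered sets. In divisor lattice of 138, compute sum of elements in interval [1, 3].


Interval [1,3] in divisors of 138: [1, 3]
Sum = 4


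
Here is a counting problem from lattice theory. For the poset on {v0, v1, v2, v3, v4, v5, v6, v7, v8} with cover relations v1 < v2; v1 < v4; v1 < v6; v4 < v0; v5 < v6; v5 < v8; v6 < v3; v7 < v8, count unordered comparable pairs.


A comparable pair {a,b} has a < b or b < a in the order.
Count unordered pairs where one element is strictly below the other.
Examples: {v0,v1}, {v0,v4}, {v1,v2}, {v1,v3}, ...
Total comparable pairs: 11


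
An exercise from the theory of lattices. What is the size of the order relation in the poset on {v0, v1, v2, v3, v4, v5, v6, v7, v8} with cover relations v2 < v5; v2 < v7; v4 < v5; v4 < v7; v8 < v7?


The order relation is {(a,b) : a <= b}, reflexive so it includes (a,a).
Examples: (v0,v0), (v1,v1), (v2,v2), (v2,v5), (v2,v7), ...
Total ordered pairs: 14


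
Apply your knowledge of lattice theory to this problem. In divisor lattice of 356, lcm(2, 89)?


Join=lcm.
gcd(2,89)=1
lcm=178


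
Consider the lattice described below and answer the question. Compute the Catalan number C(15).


C(n) = C(2n, n) / (n+1).
C(30, 15) = 155117520
C(15) = 155117520 / 16 = 9694845


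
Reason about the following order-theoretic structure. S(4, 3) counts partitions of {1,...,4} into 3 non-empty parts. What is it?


S(n,k) = k*S(n-1,k) + S(n-1,k-1).
S(3,3) = 1, S(3,2) = 3
S(4,3) = 3*1 + 3 = 3 + 3
S(4,3) = 6


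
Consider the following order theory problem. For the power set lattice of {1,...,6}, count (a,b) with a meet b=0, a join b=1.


Complement pair (a,b): a meet b = bottom, a join b = top.
Here: A intersect B = {} and A union B = {1,...,6}.
Pairs found: ({},{1,2,3,4,5,6}), ({1},{2,3,4,5,6}), ({2},{1,3,4,5,6}), ({3},{1,2,4,5,6}), ... (60 more)
Total ordered pairs: 64


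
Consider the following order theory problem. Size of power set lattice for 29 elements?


Power set = 2^n.
2^29 = 536870912


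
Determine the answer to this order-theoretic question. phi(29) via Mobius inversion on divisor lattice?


phi(n) = n * prod_{p|n} (1 - 1/p).
Prime divisors of 29: [29]
phi(29) = 29 * (1 - 1/29)
phi(29) = 28


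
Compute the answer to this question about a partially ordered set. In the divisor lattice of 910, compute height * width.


Height = length of longest chain minus 1; width = size of largest antichain.
A maximum chain: 1 | 13 | 91 | 455 | 910  (height 4).
A maximum antichain: {10, 14, 26, 35, 65, 91}  (width 6).
Product = 4 * 6 = 24


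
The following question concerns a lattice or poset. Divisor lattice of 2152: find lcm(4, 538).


In a divisor lattice, join = lcm (least common multiple).
gcd(4,538) = 2
lcm(4,538) = 4*538/gcd = 2152/2 = 1076


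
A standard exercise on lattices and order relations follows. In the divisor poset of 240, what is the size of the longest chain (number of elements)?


A chain is a totally ordered subset; we count the number of elements in a maximum chain.
Compute, for each element x, the size of the longest chain ending at x:
  1: 1
  2: 2
  3: 2
  5: 2
  4: 3
  6: 3
  ...
A maximum chain: 1 < 2 < 4 < 8 < 16 < 48 < 240
Number of elements in the longest chain: 7


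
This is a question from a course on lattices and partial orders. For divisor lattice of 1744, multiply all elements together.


Divisors of 1744: [1, 2, 4, 8, 16, 109, 218, 436, 872, 1744]
Product = n^(d(n)/2) = 1744^(10/2)
Product = 16133641521332224


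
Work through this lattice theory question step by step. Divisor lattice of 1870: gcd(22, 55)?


Meet=gcd.
gcd(22,55)=11


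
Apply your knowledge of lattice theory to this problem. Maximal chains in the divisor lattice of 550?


A maximal chain goes from the minimum element to a maximal element via cover relations.
Counting all min-to-max paths in the cover graph.
Total maximal chains: 12


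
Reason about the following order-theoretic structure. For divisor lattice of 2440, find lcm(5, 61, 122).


In a divisor lattice, join = lcm (least common multiple).
Compute lcm iteratively: start with first element, then lcm(current, next).
Elements: [5, 61, 122]
lcm(5,61) = 305
lcm(305,122) = 610
Final lcm = 610


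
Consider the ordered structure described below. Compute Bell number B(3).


B(n) = number of set partitions of an n-element set.
B(n) satisfies the recurrence: B(n+1) = sum_k C(n,k)*B(k).
B(3) = 5


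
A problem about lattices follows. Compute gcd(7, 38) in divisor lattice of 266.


In a divisor lattice, meet = gcd (greatest common divisor).
By Euclidean algorithm or factoring: gcd(7,38) = 1


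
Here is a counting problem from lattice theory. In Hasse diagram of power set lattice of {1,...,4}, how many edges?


A cover relation a -< b holds when a < b with no c strictly between.
Cover relations:
  {} -< {1}
  {} -< {2}
  {} -< {3}
  {} -< {4}
  {1} -< {1,2}
  {1} -< {1,3}
  {1} -< {1,4}
  {2} -< {1,2}
  ...24 more
Total: 32


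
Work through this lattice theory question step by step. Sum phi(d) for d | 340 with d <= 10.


Divisors of 340 up to 10: [1, 2, 4, 5, 10]
phi values: [1, 1, 2, 4, 4]
Sum = 12


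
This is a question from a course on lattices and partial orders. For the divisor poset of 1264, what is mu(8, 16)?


In a divisor lattice, mu(a,b) = mu(b/a) where mu is the classical Mobius function.
b/a = 16/8 = 2
Prime factorization of 2: primes [2]
2 is squarefree with 1 prime factor(s), so mu(2) = (-1)^1 = -1


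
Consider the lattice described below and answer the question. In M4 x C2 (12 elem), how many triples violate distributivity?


Distributive law: a ^ (b v c) = (a ^ b) v (a ^ c).
Check all 12^3 = 1728 ordered triples (a,b,c).
  e.g. a=(a1,0), b=(a2,0), c=(a3,0): lhs=(a1,0) != rhs=(0,0)
  e.g. a=(a1,0), b=(a2,0), c=(a3,1): lhs=(a1,0) != rhs=(0,0)
Total violating triples: 192


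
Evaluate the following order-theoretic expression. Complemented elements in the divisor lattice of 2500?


An element a is complemented if some b has a meet b = bottom, a join b = top.
a is complemented iff gcd(a, n/a)=1, i.e. a is a unitary divisor of 2500.
Complemented elements: 1, 4, 625, 2500
Count: 4


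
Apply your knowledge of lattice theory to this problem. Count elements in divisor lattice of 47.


Divisors of 47: [1, 47]
Count: 2


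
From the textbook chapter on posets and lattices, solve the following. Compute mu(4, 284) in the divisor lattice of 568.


In a divisor lattice, mu(a,b) = mu(b/a) where mu is the classical Mobius function.
b/a = 284/4 = 71
Prime factorization of 71: primes [71]
71 is squarefree with 1 prime factor(s), so mu(71) = (-1)^1 = -1


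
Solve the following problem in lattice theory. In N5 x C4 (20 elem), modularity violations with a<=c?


Modular law: if a <= c then a v (b ^ c) = (a v b) ^ c.
Check all triples (a,b,c) with a <= c among 20 elements.
  e.g. a=(a,0), b=(c,0), c=(b,0): lhs=(a,0) != rhs=(b,0)
  e.g. a=(a,0), b=(c,1), c=(b,0): lhs=(a,0) != rhs=(b,0)
Total violating triples: 40


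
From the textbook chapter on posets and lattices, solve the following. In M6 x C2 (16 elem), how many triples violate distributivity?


Distributive law: a ^ (b v c) = (a ^ b) v (a ^ c).
Check all 16^3 = 4096 ordered triples (a,b,c).
  e.g. a=(a1,0), b=(a2,0), c=(a3,0): lhs=(a1,0) != rhs=(0,0)
  e.g. a=(a1,0), b=(a2,0), c=(a3,1): lhs=(a1,0) != rhs=(0,0)
Total violating triples: 960


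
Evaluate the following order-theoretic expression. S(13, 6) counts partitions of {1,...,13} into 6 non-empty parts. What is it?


S(n,k) = k*S(n-1,k) + S(n-1,k-1).
S(12,6) = 1323652, S(12,5) = 1379400
S(13,6) = 6*1323652 + 1379400 = 7941912 + 1379400
S(13,6) = 9321312


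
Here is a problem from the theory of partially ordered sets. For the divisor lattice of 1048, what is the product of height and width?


Height = length of longest chain minus 1; width = size of largest antichain.
A maximum chain: 1 | 131 | 262 | 524 | 1048  (height 4).
A maximum antichain: {2, 131}  (width 2).
Product = 4 * 2 = 8


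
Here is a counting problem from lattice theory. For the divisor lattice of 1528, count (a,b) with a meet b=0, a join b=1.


Complement pair (a,b): a meet b = bottom, a join b = top.
Here: gcd(a,b)=1 and lcm(a,b)=1528, i.e. a*b=1528 with a,b coprime.
Pairs found: (1,1528), (8,191), (191,8), (1528,1)
Total ordered pairs: 4


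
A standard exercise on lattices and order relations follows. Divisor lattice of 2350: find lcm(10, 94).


In a divisor lattice, join = lcm (least common multiple).
gcd(10,94) = 2
lcm(10,94) = 10*94/gcd = 940/2 = 470


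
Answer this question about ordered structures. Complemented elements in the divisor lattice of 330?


An element a is complemented if some b has a meet b = bottom, a join b = top.
a is complemented iff gcd(a, n/a)=1, i.e. a is a unitary divisor of 330.
Complemented elements: 1, 2, 3, 5, 6, 10, ... (10 more)
Count: 16


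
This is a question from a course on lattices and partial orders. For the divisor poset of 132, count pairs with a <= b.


The order relation is {(a,b) : a <= b}, reflexive so it includes (a,a).
Examples: (1,1), (1,11), (1,12), (1,132), (1,2), ...
Total ordered pairs: 54


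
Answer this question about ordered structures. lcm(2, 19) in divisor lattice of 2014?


Join=lcm.
gcd(2,19)=1
lcm=38


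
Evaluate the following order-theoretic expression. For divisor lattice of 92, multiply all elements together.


Divisors of 92: [1, 2, 4, 23, 46, 92]
Product = n^(d(n)/2) = 92^(6/2)
Product = 778688


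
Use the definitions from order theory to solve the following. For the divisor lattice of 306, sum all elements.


sigma(n) = sum of divisors.
Divisors of 306: [1, 2, 3, 6, 9, 17, 18, 34, 51, 102, 153, 306]
Sum = 702


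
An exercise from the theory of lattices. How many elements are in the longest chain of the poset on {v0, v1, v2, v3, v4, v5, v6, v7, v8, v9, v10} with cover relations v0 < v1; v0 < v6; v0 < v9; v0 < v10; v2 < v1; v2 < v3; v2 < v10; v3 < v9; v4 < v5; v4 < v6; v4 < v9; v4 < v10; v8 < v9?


A chain is a totally ordered subset; we count the number of elements in a maximum chain.
Compute, for each element x, the size of the longest chain ending at x:
  v0: 1
  v2: 1
  v4: 1
  v7: 1
  v8: 1
  v3: 2
  ...
A maximum chain: v2 < v3 < v9
Number of elements in the longest chain: 3


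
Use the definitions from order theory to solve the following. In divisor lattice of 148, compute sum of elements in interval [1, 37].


Interval [1,37] in divisors of 148: [1, 37]
Sum = 38


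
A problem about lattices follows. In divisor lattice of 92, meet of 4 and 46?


In a divisor lattice, meet = gcd (greatest common divisor).
By Euclidean algorithm or factoring: gcd(4,46) = 2


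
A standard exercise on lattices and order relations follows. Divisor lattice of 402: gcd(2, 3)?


Meet=gcd.
gcd(2,3)=1


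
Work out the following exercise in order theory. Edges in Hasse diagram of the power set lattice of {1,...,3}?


A cover relation a -< b holds when a < b with no c strictly between.
Cover relations:
  {} -< {1}
  {} -< {2}
  {} -< {3}
  {1} -< {1,2}
  {1} -< {1,3}
  {2} -< {1,2}
  {2} -< {2,3}
  {3} -< {1,3}
  ...4 more
Total: 12


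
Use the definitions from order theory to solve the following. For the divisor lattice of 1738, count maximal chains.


A maximal chain goes from the minimum element to a maximal element via cover relations.
Counting all min-to-max paths in the cover graph.
Total maximal chains: 6


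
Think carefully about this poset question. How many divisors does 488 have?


Divisors of 488: [1, 2, 4, 8, 61, 122, 244, 488]
Count: 8


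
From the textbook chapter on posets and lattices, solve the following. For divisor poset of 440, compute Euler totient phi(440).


phi(n) = n * prod_{p|n} (1 - 1/p).
Prime divisors of 440: [2, 5, 11]
phi(440) = 440 * (1 - 1/2) * (1 - 1/5) * (1 - 1/11)
phi(440) = 160


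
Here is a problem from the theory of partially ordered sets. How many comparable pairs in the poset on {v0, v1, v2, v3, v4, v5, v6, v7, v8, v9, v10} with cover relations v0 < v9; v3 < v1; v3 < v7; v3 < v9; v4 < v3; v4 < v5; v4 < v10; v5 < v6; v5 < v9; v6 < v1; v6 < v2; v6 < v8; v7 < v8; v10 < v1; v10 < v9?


A comparable pair {a,b} has a < b or b < a in the order.
Count unordered pairs where one element is strictly below the other.
Examples: {v0,v9}, {v1,v3}, {v1,v4}, {v1,v5}, ...
Total comparable pairs: 25


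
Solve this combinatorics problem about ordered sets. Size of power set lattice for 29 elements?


Power set = 2^n.
2^29 = 536870912


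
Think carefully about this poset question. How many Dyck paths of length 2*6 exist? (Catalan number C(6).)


C(n) = C(2n, n) / (n+1).
C(12, 6) = 924
C(6) = 924 / 7 = 132


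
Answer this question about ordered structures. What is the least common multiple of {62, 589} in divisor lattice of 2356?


In a divisor lattice, join = lcm (least common multiple).
Compute lcm iteratively: start with first element, then lcm(current, next).
Elements: [62, 589]
lcm(62,589) = 1178
Final lcm = 1178


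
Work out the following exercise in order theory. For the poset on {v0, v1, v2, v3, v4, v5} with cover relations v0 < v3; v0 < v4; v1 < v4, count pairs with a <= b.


The order relation is {(a,b) : a <= b}, reflexive so it includes (a,a).
Examples: (v0,v0), (v0,v3), (v0,v4), (v1,v1), (v1,v4), ...
Total ordered pairs: 9


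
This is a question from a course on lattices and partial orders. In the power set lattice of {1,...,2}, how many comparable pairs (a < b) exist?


A comparable pair {a,b} has a < b or b < a in the order.
Count unordered pairs where one element is strictly below the other.
Examples: {{},{1}}, {{},{2}}, {{},{1,2}}, {{1},{1,2}}, ...
Total comparable pairs: 5


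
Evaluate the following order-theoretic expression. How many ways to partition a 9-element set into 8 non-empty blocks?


S(n,k) = k*S(n-1,k) + S(n-1,k-1).
S(8,8) = 1, S(8,7) = 28
S(9,8) = 8*1 + 28 = 8 + 28
S(9,8) = 36


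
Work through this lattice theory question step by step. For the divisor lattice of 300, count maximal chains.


A maximal chain goes from the minimum element to a maximal element via cover relations.
Counting all min-to-max paths in the cover graph.
Total maximal chains: 30


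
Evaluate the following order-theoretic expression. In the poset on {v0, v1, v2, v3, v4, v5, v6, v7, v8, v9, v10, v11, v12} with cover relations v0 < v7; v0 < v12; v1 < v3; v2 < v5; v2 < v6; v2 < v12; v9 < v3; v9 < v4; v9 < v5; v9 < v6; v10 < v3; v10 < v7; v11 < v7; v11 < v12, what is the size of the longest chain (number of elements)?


A chain is a totally ordered subset; we count the number of elements in a maximum chain.
Compute, for each element x, the size of the longest chain ending at x:
  v0: 1
  v1: 1
  v2: 1
  v8: 1
  v9: 1
  v10: 1
  ...
A maximum chain: v1 < v3
Number of elements in the longest chain: 2


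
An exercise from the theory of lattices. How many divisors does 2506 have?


Divisors of 2506: [1, 2, 7, 14, 179, 358, 1253, 2506]
Count: 8


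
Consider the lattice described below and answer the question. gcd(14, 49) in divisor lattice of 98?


Meet=gcd.
gcd(14,49)=7


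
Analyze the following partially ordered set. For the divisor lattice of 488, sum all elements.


sigma(n) = sum of divisors.
Divisors of 488: [1, 2, 4, 8, 61, 122, 244, 488]
Sum = 930


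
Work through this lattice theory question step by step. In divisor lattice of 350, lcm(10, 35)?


Join=lcm.
gcd(10,35)=5
lcm=70


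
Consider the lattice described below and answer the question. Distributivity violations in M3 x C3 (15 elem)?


Distributive law: a ^ (b v c) = (a ^ b) v (a ^ c).
Check all 15^3 = 3375 ordered triples (a,b,c).
  e.g. a=(a1,0), b=(a2,0), c=(a3,0): lhs=(a1,0) != rhs=(0,0)
  e.g. a=(a1,0), b=(a2,0), c=(a3,1): lhs=(a1,0) != rhs=(0,0)
Total violating triples: 162


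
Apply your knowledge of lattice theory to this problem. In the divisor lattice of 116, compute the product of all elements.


Divisors of 116: [1, 2, 4, 29, 58, 116]
Product = n^(d(n)/2) = 116^(6/2)
Product = 1560896


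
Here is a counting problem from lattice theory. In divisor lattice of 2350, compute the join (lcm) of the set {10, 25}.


In a divisor lattice, join = lcm (least common multiple).
Compute lcm iteratively: start with first element, then lcm(current, next).
Elements: [10, 25]
lcm(10,25) = 50
Final lcm = 50


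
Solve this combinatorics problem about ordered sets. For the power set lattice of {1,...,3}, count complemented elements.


An element a is complemented if some b has a meet b = bottom, a join b = top.
every subset A has complement S\A, so all elements are complemented.
Complemented elements: {}, {1}, {2}, {3}, {1,2}, {1,3}, ... (2 more)
Count: 8


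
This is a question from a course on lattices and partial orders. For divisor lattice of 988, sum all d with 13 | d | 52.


Interval [13,52] in divisors of 988: [13, 26, 52]
Sum = 91


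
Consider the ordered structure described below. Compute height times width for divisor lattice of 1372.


Height = length of longest chain minus 1; width = size of largest antichain.
A maximum chain: 1 | 7 | 49 | 343 | 686 | 1372  (height 5).
A maximum antichain: {4, 14, 49}  (width 3).
Product = 5 * 3 = 15


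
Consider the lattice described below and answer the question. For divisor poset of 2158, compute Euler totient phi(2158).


phi(n) = n * prod_{p|n} (1 - 1/p).
Prime divisors of 2158: [2, 13, 83]
phi(2158) = 2158 * (1 - 1/2) * (1 - 1/13) * (1 - 1/83)
phi(2158) = 984


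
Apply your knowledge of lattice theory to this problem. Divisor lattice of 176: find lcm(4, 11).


In a divisor lattice, join = lcm (least common multiple).
gcd(4,11) = 1
lcm(4,11) = 4*11/gcd = 44/1 = 44


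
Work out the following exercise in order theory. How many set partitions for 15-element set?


B(n) = number of set partitions of an n-element set.
B(n) satisfies the recurrence: B(n+1) = sum_k C(n,k)*B(k).
B(15) = 1382958545


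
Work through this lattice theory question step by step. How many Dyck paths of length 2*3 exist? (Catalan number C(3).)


C(n) = C(2n, n) / (n+1).
C(6, 3) = 20
C(3) = 20 / 4 = 5


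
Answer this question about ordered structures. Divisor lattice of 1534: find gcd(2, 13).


In a divisor lattice, meet = gcd (greatest common divisor).
By Euclidean algorithm or factoring: gcd(2,13) = 1


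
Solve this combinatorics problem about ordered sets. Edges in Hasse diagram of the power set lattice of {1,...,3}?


A cover relation a -< b holds when a < b with no c strictly between.
Cover relations:
  {} -< {1}
  {} -< {2}
  {} -< {3}
  {1} -< {1,2}
  {1} -< {1,3}
  {2} -< {1,2}
  {2} -< {2,3}
  {3} -< {1,3}
  ...4 more
Total: 12


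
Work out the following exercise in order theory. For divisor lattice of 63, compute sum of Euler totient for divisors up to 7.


Divisors of 63 up to 7: [1, 3, 7]
phi values: [1, 2, 6]
Sum = 9


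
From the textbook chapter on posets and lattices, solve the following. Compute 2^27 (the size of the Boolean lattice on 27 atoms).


Power set = 2^n.
2^27 = 134217728


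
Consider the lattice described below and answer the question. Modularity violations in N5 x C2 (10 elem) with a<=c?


Modular law: if a <= c then a v (b ^ c) = (a v b) ^ c.
Check all triples (a,b,c) with a <= c among 10 elements.
  e.g. a=(a,0), b=(c,0), c=(b,0): lhs=(a,0) != rhs=(b,0)
  e.g. a=(a,0), b=(c,1), c=(b,0): lhs=(a,0) != rhs=(b,0)
Total violating triples: 6


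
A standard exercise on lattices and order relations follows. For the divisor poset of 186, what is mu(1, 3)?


In a divisor lattice, mu(a,b) = mu(b/a) where mu is the classical Mobius function.
b/a = 3/1 = 3
Prime factorization of 3: primes [3]
3 is squarefree with 1 prime factor(s), so mu(3) = (-1)^1 = -1


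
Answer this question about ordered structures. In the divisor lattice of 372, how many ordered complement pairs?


Complement pair (a,b): a meet b = bottom, a join b = top.
Here: gcd(a,b)=1 and lcm(a,b)=372, i.e. a*b=372 with a,b coprime.
Pairs found: (1,372), (3,124), (4,93), (12,31), ... (4 more)
Total ordered pairs: 8


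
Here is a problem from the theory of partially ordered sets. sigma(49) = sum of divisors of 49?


sigma(n) = sum of divisors.
Divisors of 49: [1, 7, 49]
Sum = 57


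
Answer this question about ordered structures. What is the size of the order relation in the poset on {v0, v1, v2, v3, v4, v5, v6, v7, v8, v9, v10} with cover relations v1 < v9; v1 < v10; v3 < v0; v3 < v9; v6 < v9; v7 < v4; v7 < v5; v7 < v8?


The order relation is {(a,b) : a <= b}, reflexive so it includes (a,a).
Examples: (v0,v0), (v1,v1), (v1,v10), (v1,v9), (v10,v10), ...
Total ordered pairs: 19


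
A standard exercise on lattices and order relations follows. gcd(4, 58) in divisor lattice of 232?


Meet=gcd.
gcd(4,58)=2


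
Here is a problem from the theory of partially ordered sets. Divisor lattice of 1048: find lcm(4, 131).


In a divisor lattice, join = lcm (least common multiple).
gcd(4,131) = 1
lcm(4,131) = 4*131/gcd = 524/1 = 524


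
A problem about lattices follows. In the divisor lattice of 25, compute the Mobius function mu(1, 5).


In a divisor lattice, mu(a,b) = mu(b/a) where mu is the classical Mobius function.
b/a = 5/1 = 5
Prime factorization of 5: primes [5]
5 is squarefree with 1 prime factor(s), so mu(5) = (-1)^1 = -1


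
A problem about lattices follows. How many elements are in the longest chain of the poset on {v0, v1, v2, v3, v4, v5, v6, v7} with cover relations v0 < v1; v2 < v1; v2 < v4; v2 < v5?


A chain is a totally ordered subset; we count the number of elements in a maximum chain.
Compute, for each element x, the size of the longest chain ending at x:
  v0: 1
  v2: 1
  v3: 1
  v6: 1
  v7: 1
  v4: 2
  ...
A maximum chain: v0 < v1
Number of elements in the longest chain: 2


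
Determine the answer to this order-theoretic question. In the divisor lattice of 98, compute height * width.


Height = length of longest chain minus 1; width = size of largest antichain.
A maximum chain: 1 | 7 | 49 | 98  (height 3).
A maximum antichain: {2, 7}  (width 2).
Product = 3 * 2 = 6


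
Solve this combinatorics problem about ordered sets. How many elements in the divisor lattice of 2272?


Divisors of 2272: [1, 2, 4, 8, 16, 32, 71, 142, 284, 568, 1136, 2272]
Count: 12


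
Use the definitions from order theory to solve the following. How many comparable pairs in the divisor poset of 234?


A comparable pair {a,b} has a < b or b < a in the order.
Count unordered pairs where one element is strictly below the other.
Examples: {1,2}, {1,3}, {1,6}, {1,9}, ...
Total comparable pairs: 42


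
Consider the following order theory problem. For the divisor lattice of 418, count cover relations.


A cover relation a -< b holds when a < b with no c strictly between.
Cover relations:
  1 -< 2
  1 -< 11
  1 -< 19
  2 -< 22
  2 -< 38
  11 -< 22
  11 -< 209
  19 -< 38
  ...4 more
Total: 12


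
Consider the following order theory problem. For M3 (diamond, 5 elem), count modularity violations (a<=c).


Modular law: if a <= c then a v (b ^ c) = (a v b) ^ c.
Check all triples (a,b,c) with a <= c among 5 elements.
This lattice is modular (diamonds M_m and their chain-products are modular).
Total violating triples: 0


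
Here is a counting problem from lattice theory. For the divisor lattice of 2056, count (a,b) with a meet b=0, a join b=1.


Complement pair (a,b): a meet b = bottom, a join b = top.
Here: gcd(a,b)=1 and lcm(a,b)=2056, i.e. a*b=2056 with a,b coprime.
Pairs found: (1,2056), (8,257), (257,8), (2056,1)
Total ordered pairs: 4


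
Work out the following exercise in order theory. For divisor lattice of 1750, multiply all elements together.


Divisors of 1750: [1, 2, 5, 7, 10, 14, 25, 35, 50, 70, 125, 175, 250, 350, 875, 1750]
Product = n^(d(n)/2) = 1750^(16/2)
Product = 87963882446289062500000000


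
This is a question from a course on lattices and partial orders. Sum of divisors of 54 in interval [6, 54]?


Interval [6,54] in divisors of 54: [6, 18, 54]
Sum = 78


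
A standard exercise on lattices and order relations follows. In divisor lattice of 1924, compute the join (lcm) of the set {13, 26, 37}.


In a divisor lattice, join = lcm (least common multiple).
Compute lcm iteratively: start with first element, then lcm(current, next).
Elements: [13, 26, 37]
lcm(13,26) = 26
lcm(26,37) = 962
Final lcm = 962


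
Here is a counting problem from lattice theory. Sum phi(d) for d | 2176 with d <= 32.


Divisors of 2176 up to 32: [1, 2, 4, 8, 16, 17, 32]
phi values: [1, 1, 2, 4, 8, 16, 16]
Sum = 48


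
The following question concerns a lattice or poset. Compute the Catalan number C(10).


C(n) = C(2n, n) / (n+1).
C(20, 10) = 184756
C(10) = 184756 / 11 = 16796


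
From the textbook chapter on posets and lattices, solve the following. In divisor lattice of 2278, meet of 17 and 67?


In a divisor lattice, meet = gcd (greatest common divisor).
By Euclidean algorithm or factoring: gcd(17,67) = 1


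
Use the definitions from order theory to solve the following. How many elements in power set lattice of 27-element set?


Power set = 2^n.
2^27 = 134217728


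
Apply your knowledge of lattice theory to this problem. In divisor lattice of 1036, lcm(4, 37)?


Join=lcm.
gcd(4,37)=1
lcm=148


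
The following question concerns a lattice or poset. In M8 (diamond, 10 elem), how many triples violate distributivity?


Distributive law: a ^ (b v c) = (a ^ b) v (a ^ c).
Check all 10^3 = 1000 ordered triples (a,b,c).
  e.g. a=a1, b=a2, c=a3: lhs=a1 != rhs=0
  e.g. a=a1, b=a2, c=a4: lhs=a1 != rhs=0
Total violating triples: 336


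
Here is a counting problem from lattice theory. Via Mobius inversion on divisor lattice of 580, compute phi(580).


phi(n) = n * prod_{p|n} (1 - 1/p).
Prime divisors of 580: [2, 5, 29]
phi(580) = 580 * (1 - 1/2) * (1 - 1/5) * (1 - 1/29)
phi(580) = 224


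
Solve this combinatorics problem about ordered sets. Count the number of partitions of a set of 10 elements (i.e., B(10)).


B(n) = number of set partitions of an n-element set.
B(n) satisfies the recurrence: B(n+1) = sum_k C(n,k)*B(k).
B(10) = 115975


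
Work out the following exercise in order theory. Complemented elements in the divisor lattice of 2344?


An element a is complemented if some b has a meet b = bottom, a join b = top.
a is complemented iff gcd(a, n/a)=1, i.e. a is a unitary divisor of 2344.
Complemented elements: 1, 8, 293, 2344
Count: 4


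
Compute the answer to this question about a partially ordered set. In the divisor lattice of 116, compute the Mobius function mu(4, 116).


In a divisor lattice, mu(a,b) = mu(b/a) where mu is the classical Mobius function.
b/a = 116/4 = 29
Prime factorization of 29: primes [29]
29 is squarefree with 1 prime factor(s), so mu(29) = (-1)^1 = -1


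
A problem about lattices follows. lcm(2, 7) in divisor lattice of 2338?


Join=lcm.
gcd(2,7)=1
lcm=14


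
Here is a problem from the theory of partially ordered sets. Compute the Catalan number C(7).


C(n) = C(2n, n) / (n+1).
C(14, 7) = 3432
C(7) = 3432 / 8 = 429


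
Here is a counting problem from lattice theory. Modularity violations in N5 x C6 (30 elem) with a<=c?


Modular law: if a <= c then a v (b ^ c) = (a v b) ^ c.
Check all triples (a,b,c) with a <= c among 30 elements.
  e.g. a=(a,0), b=(c,0), c=(b,0): lhs=(a,0) != rhs=(b,0)
  e.g. a=(a,0), b=(c,1), c=(b,0): lhs=(a,0) != rhs=(b,0)
Total violating triples: 126


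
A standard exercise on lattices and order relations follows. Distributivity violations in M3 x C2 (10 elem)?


Distributive law: a ^ (b v c) = (a ^ b) v (a ^ c).
Check all 10^3 = 1000 ordered triples (a,b,c).
  e.g. a=(a1,0), b=(a2,0), c=(a3,0): lhs=(a1,0) != rhs=(0,0)
  e.g. a=(a1,0), b=(a2,0), c=(a3,1): lhs=(a1,0) != rhs=(0,0)
Total violating triples: 48


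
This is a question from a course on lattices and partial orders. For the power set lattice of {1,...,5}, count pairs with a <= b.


The order relation is {(a,b) : a <= b}, reflexive so it includes (a,a).
Examples: ({},{}), ({},{1,2}), ({},{1,2,3}), ({},{1,2,3,4}), ({},{1,2,3,4,5}), ...
Total ordered pairs: 243


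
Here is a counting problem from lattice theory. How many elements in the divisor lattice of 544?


Divisors of 544: [1, 2, 4, 8, 16, 17, 32, 34, 68, 136, 272, 544]
Count: 12


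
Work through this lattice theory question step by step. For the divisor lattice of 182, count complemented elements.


An element a is complemented if some b has a meet b = bottom, a join b = top.
a is complemented iff gcd(a, n/a)=1, i.e. a is a unitary divisor of 182.
Complemented elements: 1, 2, 7, 13, 14, 26, ... (2 more)
Count: 8


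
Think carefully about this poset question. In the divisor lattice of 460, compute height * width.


Height = length of longest chain minus 1; width = size of largest antichain.
A maximum chain: 1 | 23 | 115 | 230 | 460  (height 4).
A maximum antichain: {4, 10, 46, 115}  (width 4).
Product = 4 * 4 = 16


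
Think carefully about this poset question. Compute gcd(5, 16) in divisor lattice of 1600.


In a divisor lattice, meet = gcd (greatest common divisor).
By Euclidean algorithm or factoring: gcd(5,16) = 1


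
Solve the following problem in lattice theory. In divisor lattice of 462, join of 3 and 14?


In a divisor lattice, join = lcm (least common multiple).
gcd(3,14) = 1
lcm(3,14) = 3*14/gcd = 42/1 = 42


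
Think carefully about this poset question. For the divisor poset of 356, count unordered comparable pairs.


A comparable pair {a,b} has a < b or b < a in the order.
Count unordered pairs where one element is strictly below the other.
Examples: {1,2}, {1,4}, {1,89}, {1,178}, ...
Total comparable pairs: 12


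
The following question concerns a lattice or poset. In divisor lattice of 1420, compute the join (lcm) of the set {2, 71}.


In a divisor lattice, join = lcm (least common multiple).
Compute lcm iteratively: start with first element, then lcm(current, next).
Elements: [2, 71]
lcm(2,71) = 142
Final lcm = 142


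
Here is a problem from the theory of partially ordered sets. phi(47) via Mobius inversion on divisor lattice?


phi(n) = n * prod_{p|n} (1 - 1/p).
Prime divisors of 47: [47]
phi(47) = 47 * (1 - 1/47)
phi(47) = 46


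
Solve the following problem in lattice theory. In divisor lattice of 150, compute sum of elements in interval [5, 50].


Interval [5,50] in divisors of 150: [5, 10, 25, 50]
Sum = 90


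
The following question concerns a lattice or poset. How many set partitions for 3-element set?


B(n) = number of set partitions of an n-element set.
B(n) satisfies the recurrence: B(n+1) = sum_k C(n,k)*B(k).
B(3) = 5


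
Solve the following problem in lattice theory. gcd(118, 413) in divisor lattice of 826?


Meet=gcd.
gcd(118,413)=59


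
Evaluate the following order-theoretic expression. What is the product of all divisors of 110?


Divisors of 110: [1, 2, 5, 10, 11, 22, 55, 110]
Product = n^(d(n)/2) = 110^(8/2)
Product = 146410000


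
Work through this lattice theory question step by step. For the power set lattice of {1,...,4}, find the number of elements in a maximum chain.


A chain is a totally ordered subset; we count the number of elements in a maximum chain.
Compute, for each element x, the size of the longest chain ending at x:
  {}: 1
  {1}: 2
  {2}: 2
  {3}: 2
  {4}: 2
  {1,2}: 3
  ...
A maximum chain: {} < {1} < {1,2} < {1,2,3} < {1,2,3,4}
Number of elements in the longest chain: 5


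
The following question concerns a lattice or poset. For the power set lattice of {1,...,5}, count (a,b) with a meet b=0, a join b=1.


Complement pair (a,b): a meet b = bottom, a join b = top.
Here: A intersect B = {} and A union B = {1,...,5}.
Pairs found: ({},{1,2,3,4,5}), ({1},{2,3,4,5}), ({2},{1,3,4,5}), ({3},{1,2,4,5}), ... (28 more)
Total ordered pairs: 32


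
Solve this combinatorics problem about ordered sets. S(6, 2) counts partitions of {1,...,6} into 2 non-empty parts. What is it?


S(n,k) = k*S(n-1,k) + S(n-1,k-1).
S(5,2) = 15, S(5,1) = 1
S(6,2) = 2*15 + 1 = 30 + 1
S(6,2) = 31


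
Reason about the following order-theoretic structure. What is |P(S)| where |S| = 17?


Power set = 2^n.
2^17 = 131072


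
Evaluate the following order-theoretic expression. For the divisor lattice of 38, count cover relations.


A cover relation a -< b holds when a < b with no c strictly between.
Cover relations:
  1 -< 2
  1 -< 19
  2 -< 38
  19 -< 38
Total: 4


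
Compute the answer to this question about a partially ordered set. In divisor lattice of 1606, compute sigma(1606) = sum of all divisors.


sigma(n) = sum of divisors.
Divisors of 1606: [1, 2, 11, 22, 73, 146, 803, 1606]
Sum = 2664


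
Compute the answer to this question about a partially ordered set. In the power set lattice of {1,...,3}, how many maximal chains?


A maximal chain goes from the minimum element to a maximal element via cover relations.
Counting all min-to-max paths in the cover graph.
Total maximal chains: 6


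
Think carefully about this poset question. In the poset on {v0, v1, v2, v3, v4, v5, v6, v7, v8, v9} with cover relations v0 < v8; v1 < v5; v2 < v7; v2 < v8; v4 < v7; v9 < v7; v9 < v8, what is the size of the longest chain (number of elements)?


A chain is a totally ordered subset; we count the number of elements in a maximum chain.
Compute, for each element x, the size of the longest chain ending at x:
  v0: 1
  v1: 1
  v2: 1
  v3: 1
  v4: 1
  v6: 1
  ...
A maximum chain: v1 < v5
Number of elements in the longest chain: 2


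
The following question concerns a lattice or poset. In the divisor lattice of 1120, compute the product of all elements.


Divisors of 1120: [1, 2, 4, 5, 7, 8, 10, 14, 16, 20, 28, 32, 35, 40, 56, 70, 80, 112, 140, 160, 224, 280, 560, 1120]
Product = n^(d(n)/2) = 1120^(24/2)
Product = 3895975992546975973113856000000000000


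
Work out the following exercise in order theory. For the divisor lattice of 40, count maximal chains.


A maximal chain goes from the minimum element to a maximal element via cover relations.
Counting all min-to-max paths in the cover graph.
Total maximal chains: 4


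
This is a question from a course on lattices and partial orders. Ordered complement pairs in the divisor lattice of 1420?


Complement pair (a,b): a meet b = bottom, a join b = top.
Here: gcd(a,b)=1 and lcm(a,b)=1420, i.e. a*b=1420 with a,b coprime.
Pairs found: (1,1420), (4,355), (5,284), (20,71), ... (4 more)
Total ordered pairs: 8


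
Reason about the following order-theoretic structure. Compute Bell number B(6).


B(n) = number of set partitions of an n-element set.
B(n) satisfies the recurrence: B(n+1) = sum_k C(n,k)*B(k).
B(6) = 203


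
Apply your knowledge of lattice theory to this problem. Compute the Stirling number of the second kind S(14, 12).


S(n,k) = k*S(n-1,k) + S(n-1,k-1).
S(13,12) = 78, S(13,11) = 2431
S(14,12) = 12*78 + 2431 = 936 + 2431
S(14,12) = 3367


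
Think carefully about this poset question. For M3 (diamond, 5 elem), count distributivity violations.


Distributive law: a ^ (b v c) = (a ^ b) v (a ^ c).
Check all 5^3 = 125 ordered triples (a,b,c).
  e.g. a=a1, b=a2, c=a3: lhs=a1 != rhs=0
  e.g. a=a1, b=a3, c=a2: lhs=a1 != rhs=0
Total violating triples: 6


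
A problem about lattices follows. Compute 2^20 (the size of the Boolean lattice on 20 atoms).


Power set = 2^n.
2^20 = 1048576


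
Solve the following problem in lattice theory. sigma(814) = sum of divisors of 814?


sigma(n) = sum of divisors.
Divisors of 814: [1, 2, 11, 22, 37, 74, 407, 814]
Sum = 1368


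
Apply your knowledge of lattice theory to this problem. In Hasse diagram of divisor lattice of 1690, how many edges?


A cover relation a -< b holds when a < b with no c strictly between.
Cover relations:
  1 -< 2
  1 -< 5
  1 -< 13
  2 -< 10
  2 -< 26
  5 -< 10
  5 -< 65
  10 -< 130
  ...12 more
Total: 20


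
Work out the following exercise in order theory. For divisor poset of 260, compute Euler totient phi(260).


phi(n) = n * prod_{p|n} (1 - 1/p).
Prime divisors of 260: [2, 5, 13]
phi(260) = 260 * (1 - 1/2) * (1 - 1/5) * (1 - 1/13)
phi(260) = 96


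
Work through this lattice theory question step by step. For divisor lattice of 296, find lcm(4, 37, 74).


In a divisor lattice, join = lcm (least common multiple).
Compute lcm iteratively: start with first element, then lcm(current, next).
Elements: [4, 37, 74]
lcm(4,37) = 148
lcm(148,74) = 148
Final lcm = 148


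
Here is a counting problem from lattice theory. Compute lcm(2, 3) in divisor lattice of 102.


In a divisor lattice, join = lcm (least common multiple).
gcd(2,3) = 1
lcm(2,3) = 2*3/gcd = 6/1 = 6


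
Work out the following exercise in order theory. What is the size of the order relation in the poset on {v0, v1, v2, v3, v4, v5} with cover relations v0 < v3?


The order relation is {(a,b) : a <= b}, reflexive so it includes (a,a).
Examples: (v0,v0), (v0,v3), (v1,v1), (v2,v2), (v3,v3), ...
Total ordered pairs: 7


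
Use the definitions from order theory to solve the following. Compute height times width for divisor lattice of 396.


Height = length of longest chain minus 1; width = size of largest antichain.
A maximum chain: 1 | 11 | 33 | 99 | 198 | 396  (height 5).
A maximum antichain: {4, 6, 9, 22, 33}  (width 5).
Product = 5 * 5 = 25


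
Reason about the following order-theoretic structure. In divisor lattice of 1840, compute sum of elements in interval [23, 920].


Interval [23,920] in divisors of 1840: [23, 46, 92, 115, 184, 230, 460, 920]
Sum = 2070


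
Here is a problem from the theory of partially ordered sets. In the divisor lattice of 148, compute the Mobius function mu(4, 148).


In a divisor lattice, mu(a,b) = mu(b/a) where mu is the classical Mobius function.
b/a = 148/4 = 37
Prime factorization of 37: primes [37]
37 is squarefree with 1 prime factor(s), so mu(37) = (-1)^1 = -1


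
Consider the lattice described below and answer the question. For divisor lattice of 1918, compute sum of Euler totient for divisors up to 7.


Divisors of 1918 up to 7: [1, 2, 7]
phi values: [1, 1, 6]
Sum = 8


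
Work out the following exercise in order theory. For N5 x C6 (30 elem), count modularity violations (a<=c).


Modular law: if a <= c then a v (b ^ c) = (a v b) ^ c.
Check all triples (a,b,c) with a <= c among 30 elements.
  e.g. a=(a,0), b=(c,0), c=(b,0): lhs=(a,0) != rhs=(b,0)
  e.g. a=(a,0), b=(c,1), c=(b,0): lhs=(a,0) != rhs=(b,0)
Total violating triples: 126


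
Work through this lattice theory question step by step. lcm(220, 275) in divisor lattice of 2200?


Join=lcm.
gcd(220,275)=55
lcm=1100


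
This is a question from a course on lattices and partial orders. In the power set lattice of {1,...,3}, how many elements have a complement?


An element a is complemented if some b has a meet b = bottom, a join b = top.
every subset A has complement S\A, so all elements are complemented.
Complemented elements: {}, {1}, {2}, {3}, {1,2}, {1,3}, ... (2 more)
Count: 8
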